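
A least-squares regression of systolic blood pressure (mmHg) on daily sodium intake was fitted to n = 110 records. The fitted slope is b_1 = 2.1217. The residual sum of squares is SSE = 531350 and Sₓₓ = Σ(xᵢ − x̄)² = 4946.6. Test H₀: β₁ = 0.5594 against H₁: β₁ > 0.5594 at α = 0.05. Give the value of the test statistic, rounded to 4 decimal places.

t = 1.5665

MSE = SSE/(n − 2) = 531350/108 = 4919.91.
SE(b_1) = √(MSE/Sₓₓ) = √(4919.91/4946.6) = 0.997298.
t = (2.1217 − 0.5594) / 0.997298 = 1.5665.
df = n − 2 = 108.
One-sided p ≈ 0.0601, which is ≥ 0.05, so fail to reject H₀.
The data do not give significant evidence that the true slope on daily sodium intake exceeds 0.5594 mmHg per unit.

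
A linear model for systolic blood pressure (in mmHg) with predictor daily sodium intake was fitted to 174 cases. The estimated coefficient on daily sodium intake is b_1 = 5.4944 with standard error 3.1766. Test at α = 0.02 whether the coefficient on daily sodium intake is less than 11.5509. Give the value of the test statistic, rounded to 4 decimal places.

t = -1.9066

H₀: β₁ = 11.5509 vs H₁: β₁ < 11.5509.
t = (b_1 − β₁⁰)/SE = (5.4944 − 11.5509) / 3.1766 = -1.9066.
df = n − 2 = 174 − 2 = 172.
One-sided p ≈ 0.0291, which is ≥ 0.02, so fail to reject H₀.
The data do not give significant evidence that the true slope on daily sodium intake is below 11.5509 mmHg per unit.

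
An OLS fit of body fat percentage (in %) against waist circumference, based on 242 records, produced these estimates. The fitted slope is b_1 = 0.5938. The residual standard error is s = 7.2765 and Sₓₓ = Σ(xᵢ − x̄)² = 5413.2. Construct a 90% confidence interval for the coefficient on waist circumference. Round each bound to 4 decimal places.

(0.4305, 0.7571)

SE(b_1) = s/√Sₓₓ = 7.2765/√5413.2 = 0.0988998.
df = n − 2 = 240.
t* = t_{0.05, 240} = 1.651227.
Margin = t* × SE = 1.651227 × 0.0988998 = 0.163306.
CI: 0.5938 ± 0.163306 → (0.4305, 0.7571).
With 90% confidence, each one-unit increase in waist circumference is associated with a change of between 0.4305 and 0.7571 % in body fat percentage.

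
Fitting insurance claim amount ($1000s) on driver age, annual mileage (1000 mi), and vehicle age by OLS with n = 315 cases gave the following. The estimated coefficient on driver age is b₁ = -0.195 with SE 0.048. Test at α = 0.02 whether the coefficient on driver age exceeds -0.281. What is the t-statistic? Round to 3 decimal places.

H₀: β₁ = -0.281 vs H₁: β₁ > -0.281.
t = (b₁ − β₁⁰)/SE = (-0.195 − (-0.281)) / 0.048 = 1.792.
df = n − k − 1 = 315 − 3 − 1 = 311.
One-sided p ≈ 0.0371, which is ≥ 0.02, so fail to reject H₀.
The data do not give significant evidence that the true slope on driver age exceeds -0.281 $1000s per unit, holding the other predictors fixed.

t = 1.792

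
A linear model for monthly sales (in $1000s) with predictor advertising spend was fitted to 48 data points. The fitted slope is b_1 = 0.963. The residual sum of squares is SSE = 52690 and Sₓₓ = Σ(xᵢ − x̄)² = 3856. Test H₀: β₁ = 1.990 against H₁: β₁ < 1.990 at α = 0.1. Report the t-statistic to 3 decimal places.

MSE = SSE/(n − 2) = 52690/46 = 1145.43.
SE(b_1) = √(MSE/Sₓₓ) = √(1145.43/3856) = 0.545025.
t = (0.963 − 1.990) / 0.545025 = -1.884.
df = n − 2 = 46.
One-sided p ≈ 0.0329, which is < 0.1, so reject H₀.
There is evidence that the true slope on advertising spend is below 1.990 $1000s per unit.

t = -1.884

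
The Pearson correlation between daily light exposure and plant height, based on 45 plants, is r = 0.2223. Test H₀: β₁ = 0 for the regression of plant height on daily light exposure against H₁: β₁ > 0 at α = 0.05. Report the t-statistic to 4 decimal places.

t = r·√(n − 2)/√(1 − r²) = 0.2223·√43/√0.950583 = 1.4951.
df = n − 2 = 43.
One-sided p ≈ 0.0711, which is ≥ 0.05, so fail to reject H₀.
The data do not give significant evidence of a linear association between daily light exposure and plant height.

t = 1.4951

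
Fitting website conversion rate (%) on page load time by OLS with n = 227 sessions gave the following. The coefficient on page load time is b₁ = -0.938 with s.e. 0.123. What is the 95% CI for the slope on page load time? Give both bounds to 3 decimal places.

df = n − 2 = 227 − 2 = 225.
t* = t_{0.025, 225} = 1.970563.
Margin = t* × SE = 1.970563 × 0.123 = 0.24238.
CI: -0.938 ± 0.24238 → (-1.180, -0.696).
With 95% confidence, each one-unit increase in page load time is associated with a change of between -1.180 and -0.696 % in website conversion rate.

(-1.180, -0.696)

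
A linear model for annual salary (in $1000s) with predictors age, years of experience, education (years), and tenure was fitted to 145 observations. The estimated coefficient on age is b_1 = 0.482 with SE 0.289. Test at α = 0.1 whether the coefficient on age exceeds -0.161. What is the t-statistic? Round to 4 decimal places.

t = 2.2249

H₀: β₁ = -0.161 vs H₁: β₁ > -0.161.
t = (b_1 − β₁⁰)/SE = (0.482 − (-0.161)) / 0.289 = 2.2249.
df = n − k − 1 = 145 − 4 − 1 = 140.
One-sided p ≈ 0.0138, which is < 0.1, so reject H₀.
There is evidence that the true slope on age exceeds -0.161 $1000s per unit, holding the other predictors fixed.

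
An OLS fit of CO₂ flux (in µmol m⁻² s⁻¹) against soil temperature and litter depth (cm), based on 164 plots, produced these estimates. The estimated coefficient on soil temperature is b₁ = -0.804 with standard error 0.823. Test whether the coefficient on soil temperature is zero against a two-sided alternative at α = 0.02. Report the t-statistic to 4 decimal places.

H₀: β₁ = 0 vs H₁: β₁ ≠ 0.
t = (b₁ − β₁⁰)/SE = -0.804 / 0.823 = -0.9769.
df = n − k − 1 = 164 − 2 − 1 = 161.
Two-sided p ≈ 0.3301, which is ≥ 0.02, so fail to reject H₀.
The data do not give significant evidence of an association between soil temperature and CO₂ flux, after adjusting for the other predictors.

t = -0.9769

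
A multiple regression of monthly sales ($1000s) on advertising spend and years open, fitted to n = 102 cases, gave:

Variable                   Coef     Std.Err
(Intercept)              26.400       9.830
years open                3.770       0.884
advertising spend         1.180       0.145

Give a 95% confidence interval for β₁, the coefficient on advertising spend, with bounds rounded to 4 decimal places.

(0.8923, 1.4677)

Read off: b = 1.180, SE = 0.145 for advertising spend.
df = n − k − 1 = 102 − 2 − 1 = 99.
t* = t_{0.025, 99} = 1.984217.
Margin = t* × SE = 1.984217 × 0.145 = 0.287711.
CI: 1.180 ± 0.287711 → (0.8923, 1.4677).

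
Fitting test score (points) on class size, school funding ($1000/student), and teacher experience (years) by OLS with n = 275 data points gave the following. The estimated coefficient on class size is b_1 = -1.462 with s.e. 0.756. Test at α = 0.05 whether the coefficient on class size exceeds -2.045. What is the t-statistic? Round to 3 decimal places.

H₀: β₁ = -2.045 vs H₁: β₁ > -2.045.
t = (b_1 − β₁⁰)/SE = (-1.462 − (-2.045)) / 0.756 = 0.771.
df = n − k − 1 = 275 − 3 − 1 = 271.
One-sided p ≈ 0.2206, which is ≥ 0.05, so fail to reject H₀.
The data do not give significant evidence that the true slope on class size exceeds -2.045 points per unit, holding the other predictors fixed.

t = 0.771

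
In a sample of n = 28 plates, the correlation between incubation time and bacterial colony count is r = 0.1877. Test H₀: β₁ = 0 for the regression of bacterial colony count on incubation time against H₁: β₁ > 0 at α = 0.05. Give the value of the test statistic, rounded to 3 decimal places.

t = 0.974

t = r·√(n − 2)/√(1 − r²) = 0.1877·√26/√0.964769 = 0.974.
df = n − 2 = 26.
One-sided p ≈ 0.1694, which is ≥ 0.05, so fail to reject H₀.
The data do not give significant evidence of a linear association between incubation time and bacterial colony count.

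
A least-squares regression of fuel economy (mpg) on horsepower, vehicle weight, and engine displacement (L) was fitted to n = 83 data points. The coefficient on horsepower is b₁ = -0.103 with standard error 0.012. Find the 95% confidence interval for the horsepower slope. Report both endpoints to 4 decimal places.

(-0.1269, -0.0791)

df = n − k − 1 = 83 − 3 − 1 = 79.
t* = t_{0.025, 79} = 1.99045.
Margin = t* × SE = 1.99045 × 0.012 = 0.023885.
CI: -0.103 ± 0.023885 → (-0.1269, -0.0791).
With 95% confidence, each one-unit increase in horsepower is associated with a change of between -0.1269 and -0.0791 mpg in fuel economy, holding the other predictors fixed.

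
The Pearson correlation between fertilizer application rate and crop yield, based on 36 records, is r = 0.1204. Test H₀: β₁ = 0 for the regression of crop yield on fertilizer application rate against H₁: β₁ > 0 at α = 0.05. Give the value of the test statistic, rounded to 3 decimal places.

t = r·√(n − 2)/√(1 − r²) = 0.1204·√34/√0.985504 = 0.707.
df = n − 2 = 34.
One-sided p ≈ 0.2421, which is ≥ 0.05, so fail to reject H₀.
The data do not give significant evidence of a linear association between fertilizer application rate and crop yield.

t = 0.707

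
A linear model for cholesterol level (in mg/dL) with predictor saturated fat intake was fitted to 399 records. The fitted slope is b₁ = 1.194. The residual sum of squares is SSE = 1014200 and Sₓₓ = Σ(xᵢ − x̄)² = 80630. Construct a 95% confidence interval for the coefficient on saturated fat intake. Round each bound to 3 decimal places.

(0.844, 1.544)

MSE = SSE/(n − 2) = 1014200/397 = 2554.66.
SE(b₁) = √(MSE/Sₓₓ) = √(2554.66/80630) = 0.177999.
df = n − 2 = 397.
t* = t_{0.025, 397} = 1.965957.
Margin = t* × SE = 1.965957 × 0.177999 = 0.34994.
CI: 1.194 ± 0.34994 → (0.844, 1.544).
With 95% confidence, each one-unit increase in saturated fat intake is associated with a change of between 0.844 and 1.544 mg/dL in cholesterol level.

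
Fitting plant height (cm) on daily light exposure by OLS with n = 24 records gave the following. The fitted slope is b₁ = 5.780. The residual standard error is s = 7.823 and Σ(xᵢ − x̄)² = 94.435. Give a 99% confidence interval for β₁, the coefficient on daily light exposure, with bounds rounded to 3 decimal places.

SE(b₁) = s/√Sₓₓ = 7.823/√94.435 = 0.80502.
df = n − 2 = 22.
t* = t_{0.005, 22} = 2.818756.
Margin = t* × SE = 2.818756 × 0.80502 = 2.26916.
CI: 5.780 ± 2.26916 → (3.511, 8.049).
With 99% confidence, each one-unit increase in daily light exposure is associated with a change of between 3.511 and 8.049 cm in plant height.

(3.511, 8.049)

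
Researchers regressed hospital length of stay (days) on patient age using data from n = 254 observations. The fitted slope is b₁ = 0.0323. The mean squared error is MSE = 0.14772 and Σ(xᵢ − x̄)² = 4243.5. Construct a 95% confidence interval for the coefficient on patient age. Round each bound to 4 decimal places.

SE(b₁) = √(MSE/Sₓₓ) = √(0.14772/4243.5) = 0.00590008.
df = n − 2 = 252.
t* = t_{0.025, 252} = 1.969422.
Margin = t* × SE = 1.969422 × 0.00590008 = 0.011620.
CI: 0.0323 ± 0.011620 → (0.0207, 0.0439).
With 95% confidence, each one-unit increase in patient age is associated with a change of between 0.0207 and 0.0439 days in hospital length of stay.

(0.0207, 0.0439)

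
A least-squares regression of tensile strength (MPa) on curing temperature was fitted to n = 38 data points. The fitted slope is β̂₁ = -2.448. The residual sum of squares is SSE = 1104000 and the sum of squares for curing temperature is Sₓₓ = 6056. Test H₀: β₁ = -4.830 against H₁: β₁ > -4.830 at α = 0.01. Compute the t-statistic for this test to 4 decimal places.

t = 1.0585

MSE = SSE/(n − 2) = 1104000/36 = 30666.7.
SE(β̂₁) = √(MSE/Sₓₓ) = √(30666.7/6056) = 2.2503.
t = (-2.448 − (-4.830)) / 2.2503 = 1.0585.
df = n − 2 = 36.
One-sided p ≈ 0.1484, which is ≥ 0.01, so fail to reject H₀.
The data do not give significant evidence that the true slope on curing temperature exceeds -4.830 MPa per unit.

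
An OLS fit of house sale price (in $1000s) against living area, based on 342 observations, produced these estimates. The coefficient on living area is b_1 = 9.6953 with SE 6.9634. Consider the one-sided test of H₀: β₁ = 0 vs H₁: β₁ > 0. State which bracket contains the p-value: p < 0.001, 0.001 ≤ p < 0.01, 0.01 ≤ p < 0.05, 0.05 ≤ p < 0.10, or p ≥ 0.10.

0.05 ≤ p < 0.10

t = 9.6953 / 6.9634 = 1.392.
df = n − 2 = 342 − 2 = 340.
One-sided p = P(T_{340} > t) ≈ 0.0824.
So 0.05 ≤ p < 0.10.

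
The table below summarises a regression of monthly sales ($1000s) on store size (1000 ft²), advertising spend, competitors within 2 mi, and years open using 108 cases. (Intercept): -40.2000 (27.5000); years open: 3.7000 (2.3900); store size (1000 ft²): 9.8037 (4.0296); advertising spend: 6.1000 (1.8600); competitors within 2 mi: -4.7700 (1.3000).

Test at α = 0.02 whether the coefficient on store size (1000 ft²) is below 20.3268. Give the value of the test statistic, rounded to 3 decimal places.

t = -2.611

Read off: b = 9.8037, SE = 4.0296 for store size (1000 ft²).
H₀: β₁ = 20.3268 vs H₁: β₁ < 20.3268.
t = (9.8037 − 20.3268) / 4.0296 = -2.611.
df = n − k − 1 = 108 − 4 − 1 = 103.
One-sided p ≈ 0.0052, which is < 0.02, so reject H₀.
There is evidence that the true slope on store size (1000 ft²) is below 20.3268 $1000s per unit, holding the other predictors fixed.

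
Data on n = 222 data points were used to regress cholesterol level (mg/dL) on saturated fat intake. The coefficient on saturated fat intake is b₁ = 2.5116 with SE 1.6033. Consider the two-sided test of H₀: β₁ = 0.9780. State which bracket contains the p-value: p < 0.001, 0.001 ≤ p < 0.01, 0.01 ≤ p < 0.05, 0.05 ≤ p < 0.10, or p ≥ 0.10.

p ≥ 0.10

t = (2.5116 − 0.9780) / 1.6033 = 0.957.
df = n − 2 = 222 − 2 = 220.
Two-sided p = 2·P(T_{220} > |t|) ≈ 0.3399.
So p ≥ 0.10.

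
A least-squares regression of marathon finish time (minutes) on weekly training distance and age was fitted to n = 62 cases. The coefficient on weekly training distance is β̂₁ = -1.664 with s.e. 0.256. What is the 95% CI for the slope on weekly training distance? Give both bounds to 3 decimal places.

(-2.176, -1.152)

df = n − k − 1 = 62 − 2 − 1 = 59.
t* = t_{0.025, 59} = 2.000995.
Margin = t* × SE = 2.000995 × 0.256 = 0.51225.
CI: -1.664 ± 0.51225 → (-2.176, -1.152).
With 95% confidence, each one-unit increase in weekly training distance is associated with a change of between -2.176 and -1.152 minutes in marathon finish time, holding the other predictors fixed.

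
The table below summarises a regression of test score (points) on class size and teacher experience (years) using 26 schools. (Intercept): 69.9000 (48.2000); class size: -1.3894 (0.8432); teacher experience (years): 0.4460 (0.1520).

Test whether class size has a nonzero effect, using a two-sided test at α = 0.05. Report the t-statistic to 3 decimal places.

Read off: b = -1.3894, SE = 0.8432 for class size.
H₀: β₁ = 0 vs H₁: β₁ ≠ 0.
t = -1.3894 / 0.8432 = -1.648.
df = n − k − 1 = 26 − 2 − 1 = 23.
Two-sided p ≈ 0.1130, which is ≥ 0.05, so fail to reject H₀.
The data do not give significant evidence of an association between class size and test score, after adjusting for the other predictors.

t = -1.648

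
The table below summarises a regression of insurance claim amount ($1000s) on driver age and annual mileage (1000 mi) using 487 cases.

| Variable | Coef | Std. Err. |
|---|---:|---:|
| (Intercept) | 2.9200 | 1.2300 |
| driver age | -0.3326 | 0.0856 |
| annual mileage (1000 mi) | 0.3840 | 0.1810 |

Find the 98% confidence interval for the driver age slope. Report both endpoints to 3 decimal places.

(-0.532, -0.133)

Read off: b = -0.3326, SE = 0.0856 for driver age.
df = n − k − 1 = 487 − 2 − 1 = 484.
t* = t_{0.01, 484} = 2.334077.
Margin = t* × SE = 2.334077 × 0.0856 = 0.19980.
CI: -0.3326 ± 0.19980 → (-0.532, -0.133).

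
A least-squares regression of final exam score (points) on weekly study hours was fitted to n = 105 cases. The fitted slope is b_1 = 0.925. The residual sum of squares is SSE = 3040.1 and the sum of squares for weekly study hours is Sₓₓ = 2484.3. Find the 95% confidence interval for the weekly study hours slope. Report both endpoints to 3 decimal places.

(0.709, 1.141)

MSE = SSE/(n − 2) = 3040.1/103 = 29.5155.
SE(b_1) = √(MSE/Sₓₓ) = √(29.5155/2484.3) = 0.108999.
df = n − 2 = 103.
t* = t_{0.025, 103} = 1.983264.
Margin = t* × SE = 1.983264 × 0.108999 = 0.21617.
CI: 0.925 ± 0.21617 → (0.709, 1.141).
With 95% confidence, each one-unit increase in weekly study hours is associated with a change of between 0.709 and 1.141 points in final exam score.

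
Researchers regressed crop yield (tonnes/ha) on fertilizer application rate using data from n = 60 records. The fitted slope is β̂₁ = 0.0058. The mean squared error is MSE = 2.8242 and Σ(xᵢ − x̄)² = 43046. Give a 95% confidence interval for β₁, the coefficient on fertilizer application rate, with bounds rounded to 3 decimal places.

(-0.010, 0.022)

SE(β̂₁) = √(MSE/Sₓₓ) = √(2.8242/43046) = 0.00809993.
df = n − 2 = 58.
t* = t_{0.025, 58} = 2.001717.
Margin = t* × SE = 2.001717 × 0.00809993 = 0.01621.
CI: 0.0058 ± 0.01621 → (-0.010, 0.022).
With 95% confidence, each one-unit increase in fertilizer application rate is associated with a change of between -0.010 and 0.022 tonnes/ha in crop yield.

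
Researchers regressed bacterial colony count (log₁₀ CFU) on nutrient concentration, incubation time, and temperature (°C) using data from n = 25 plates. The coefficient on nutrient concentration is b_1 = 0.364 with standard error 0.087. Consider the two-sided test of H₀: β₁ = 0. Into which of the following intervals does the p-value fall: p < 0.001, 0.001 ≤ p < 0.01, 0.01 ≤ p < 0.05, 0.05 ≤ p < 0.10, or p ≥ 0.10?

t = 0.364 / 0.087 = 4.184.
df = n − k − 1 = 25 − 3 − 1 = 21.
Two-sided p = 2·P(T_{21} > |t|) ≈ 0.0004.
So p < 0.001.

p < 0.001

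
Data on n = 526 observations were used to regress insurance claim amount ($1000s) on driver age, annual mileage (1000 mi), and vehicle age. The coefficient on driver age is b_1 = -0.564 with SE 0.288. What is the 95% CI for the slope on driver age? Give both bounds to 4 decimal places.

df = n − k − 1 = 526 − 3 − 1 = 522.
t* = t_{0.025, 522} = 1.964519.
Margin = t* × SE = 1.964519 × 0.288 = 0.565781.
CI: -0.564 ± 0.565781 → (-1.1298, 0.0018).
With 95% confidence, each one-unit increase in driver age is associated with a change of between -1.1298 and 0.0018 $1000s in insurance claim amount, holding the other predictors fixed.

(-1.1298, 0.0018)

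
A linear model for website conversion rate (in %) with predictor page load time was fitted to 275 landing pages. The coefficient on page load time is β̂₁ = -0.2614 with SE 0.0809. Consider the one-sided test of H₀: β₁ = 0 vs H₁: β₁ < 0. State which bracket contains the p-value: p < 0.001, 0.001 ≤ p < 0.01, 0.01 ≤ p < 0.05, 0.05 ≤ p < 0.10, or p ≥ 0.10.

p < 0.001

t = -0.2614 / 0.0809 = -3.231.
df = n − 2 = 275 − 2 = 273.
One-sided p = P(T_{273} < t) ≈ 0.0007.
So p < 0.001.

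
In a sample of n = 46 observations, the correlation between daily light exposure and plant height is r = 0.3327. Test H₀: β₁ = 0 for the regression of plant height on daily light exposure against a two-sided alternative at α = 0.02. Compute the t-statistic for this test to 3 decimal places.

t = 2.340

t = r·√(n − 2)/√(1 − r²) = 0.3327·√44/√0.889311 = 2.340.
df = n − 2 = 44.
Two-sided p ≈ 0.0239, which is ≥ 0.02, so fail to reject H₀.
The data do not give significant evidence of a linear association between daily light exposure and plant height.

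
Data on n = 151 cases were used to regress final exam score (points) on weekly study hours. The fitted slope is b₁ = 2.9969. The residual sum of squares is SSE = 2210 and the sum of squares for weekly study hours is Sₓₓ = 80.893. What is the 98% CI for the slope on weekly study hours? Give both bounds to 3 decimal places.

(1.990, 4.004)

MSE = SSE/(n − 2) = 2210/149 = 14.8322.
SE(b₁) = √(MSE/Sₓₓ) = √(14.8322/80.893) = 0.428201.
df = n − 2 = 149.
t* = t_{0.01, 149} = 2.351635.
Margin = t* × SE = 2.351635 × 0.428201 = 1.00697.
CI: 2.9969 ± 1.00697 → (1.990, 4.004).
With 98% confidence, each one-unit increase in weekly study hours is associated with a change of between 1.990 and 4.004 points in final exam score.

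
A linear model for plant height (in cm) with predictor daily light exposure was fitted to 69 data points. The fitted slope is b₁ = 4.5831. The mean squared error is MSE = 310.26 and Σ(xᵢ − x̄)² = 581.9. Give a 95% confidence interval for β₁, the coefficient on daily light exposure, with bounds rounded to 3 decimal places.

SE(b₁) = √(MSE/Sₓₓ) = √(310.26/581.9) = 0.730195.
df = n − 2 = 67.
t* = t_{0.025, 67} = 1.996008.
Margin = t* × SE = 1.996008 × 0.730195 = 1.45747.
CI: 4.5831 ± 1.45747 → (3.126, 6.041).
With 95% confidence, each one-unit increase in daily light exposure is associated with a change of between 3.126 and 6.041 cm in plant height.

(3.126, 6.041)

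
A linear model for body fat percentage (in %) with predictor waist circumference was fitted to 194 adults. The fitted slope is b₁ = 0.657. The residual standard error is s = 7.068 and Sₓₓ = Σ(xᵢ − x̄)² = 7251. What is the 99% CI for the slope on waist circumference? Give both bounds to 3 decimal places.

SE(b₁) = s/√Sₓₓ = 7.068/√7251 = 0.0830037.
df = n − 2 = 192.
t* = t_{0.005, 192} = 2.601678.
Margin = t* × SE = 2.601678 × 0.0830037 = 0.21595.
CI: 0.657 ± 0.21595 → (0.441, 0.873).
With 99% confidence, each one-unit increase in waist circumference is associated with a change of between 0.441 and 0.873 % in body fat percentage.

(0.441, 0.873)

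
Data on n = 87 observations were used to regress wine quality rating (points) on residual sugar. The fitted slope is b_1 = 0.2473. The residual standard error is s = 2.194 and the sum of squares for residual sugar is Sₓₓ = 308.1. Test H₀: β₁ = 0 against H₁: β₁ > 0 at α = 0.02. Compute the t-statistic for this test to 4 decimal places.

SE(b_1) = s/√Sₓₓ = 2.194/√308.1 = 0.124994.
t = 0.2473 / 0.124994 = 1.9785.
df = n − 2 = 85.
One-sided p ≈ 0.0256, which is ≥ 0.02, so fail to reject H₀.
The data do not give significant evidence that the true slope on residual sugar is positive.

t = 1.9785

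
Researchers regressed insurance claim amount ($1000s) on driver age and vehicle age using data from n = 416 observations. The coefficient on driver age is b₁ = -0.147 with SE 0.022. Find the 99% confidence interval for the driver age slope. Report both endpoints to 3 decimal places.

(-0.204, -0.090)

df = n − k − 1 = 416 − 2 − 1 = 413.
t* = t_{0.005, 413} = 2.587786.
Margin = t* × SE = 2.587786 × 0.022 = 0.05693.
CI: -0.147 ± 0.05693 → (-0.204, -0.090).
With 99% confidence, each one-unit increase in driver age is associated with a change of between -0.204 and -0.090 $1000s in insurance claim amount, holding the other predictors fixed.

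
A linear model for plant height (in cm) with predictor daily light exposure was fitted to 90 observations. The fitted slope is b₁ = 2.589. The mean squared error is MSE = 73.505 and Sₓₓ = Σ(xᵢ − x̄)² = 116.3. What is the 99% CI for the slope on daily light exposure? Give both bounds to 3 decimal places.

SE(b₁) = √(MSE/Sₓₓ) = √(73.505/116.3) = 0.795003.
df = n − 2 = 88.
t* = t_{0.005, 88} = 2.632858.
Margin = t* × SE = 2.632858 × 0.795003 = 2.09313.
CI: 2.589 ± 2.09313 → (0.496, 4.682).
With 99% confidence, each one-unit increase in daily light exposure is associated with a change of between 0.496 and 4.682 cm in plant height.

(0.496, 4.682)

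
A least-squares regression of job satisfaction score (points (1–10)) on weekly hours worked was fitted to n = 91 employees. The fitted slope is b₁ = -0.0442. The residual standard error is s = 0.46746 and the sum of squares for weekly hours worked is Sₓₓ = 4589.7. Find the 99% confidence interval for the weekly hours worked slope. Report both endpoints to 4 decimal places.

SE(b₁) = s/√Sₓₓ = 0.46746/√4589.7 = 0.00690005.
df = n − 2 = 89.
t* = t_{0.005, 89} = 2.632204.
Margin = t* × SE = 2.632204 × 0.00690005 = 0.018162.
CI: -0.0442 ± 0.018162 → (-0.0624, -0.0260).
With 99% confidence, each one-unit increase in weekly hours worked is associated with a change of between -0.0624 and -0.0260 points (1–10) in job satisfaction score.

(-0.0624, -0.0260)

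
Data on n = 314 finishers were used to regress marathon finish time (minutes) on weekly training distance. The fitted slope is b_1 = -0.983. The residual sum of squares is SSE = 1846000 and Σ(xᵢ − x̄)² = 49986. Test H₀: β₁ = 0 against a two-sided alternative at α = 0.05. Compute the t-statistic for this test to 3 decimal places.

MSE = SSE/(n − 2) = 1846000/312 = 5916.67.
SE(b_1) = √(MSE/Sₓₓ) = √(5916.67/49986) = 0.344044.
t = -0.983 / 0.344044 = -2.857.
df = n − 2 = 312.
Two-sided p ≈ 0.0046, which is < 0.05, so reject H₀.
There is evidence that weekly training distance is associated with marathon finish time.

t = -2.857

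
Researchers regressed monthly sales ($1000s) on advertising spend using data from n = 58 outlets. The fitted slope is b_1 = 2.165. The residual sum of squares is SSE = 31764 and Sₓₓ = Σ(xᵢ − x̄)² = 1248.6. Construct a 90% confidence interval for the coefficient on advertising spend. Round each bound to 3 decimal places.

(1.038, 3.292)

MSE = SSE/(n − 2) = 31764/56 = 567.214.
SE(b_1) = √(MSE/Sₓₓ) = √(567.214/1248.6) = 0.674003.
df = n − 2 = 56.
t* = t_{0.05, 56} = 1.672522.
Margin = t* × SE = 1.672522 × 0.674003 = 1.12729.
CI: 2.165 ± 1.12729 → (1.038, 3.292).
With 90% confidence, each one-unit increase in advertising spend is associated with a change of between 1.038 and 3.292 $1000s in monthly sales.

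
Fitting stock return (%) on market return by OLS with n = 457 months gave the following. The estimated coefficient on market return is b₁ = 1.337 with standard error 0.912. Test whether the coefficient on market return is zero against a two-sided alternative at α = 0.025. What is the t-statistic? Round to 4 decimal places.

t = 1.4660

H₀: β₁ = 0 vs H₁: β₁ ≠ 0.
t = (b₁ − β₁⁰)/SE = 1.337 / 0.912 = 1.4660.
df = n − 2 = 457 − 2 = 455.
Two-sided p ≈ 0.1433, which is ≥ 0.025, so fail to reject H₀.
The data do not give significant evidence of an association between market return and stock return.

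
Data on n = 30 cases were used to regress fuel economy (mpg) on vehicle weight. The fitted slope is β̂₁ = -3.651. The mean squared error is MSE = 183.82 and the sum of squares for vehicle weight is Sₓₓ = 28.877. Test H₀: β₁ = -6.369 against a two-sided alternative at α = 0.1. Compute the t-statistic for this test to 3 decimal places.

t = 1.077

SE(β̂₁) = √(MSE/Sₓₓ) = √(183.82/28.877) = 2.52302.
t = (-3.651 − (-6.369)) / 2.52302 = 1.077.
df = n − 2 = 28.
Two-sided p ≈ 0.2905, which is ≥ 0.1, so fail to reject H₀.
The data are consistent with a true slope of -6.369 mpg per unit of vehicle weight.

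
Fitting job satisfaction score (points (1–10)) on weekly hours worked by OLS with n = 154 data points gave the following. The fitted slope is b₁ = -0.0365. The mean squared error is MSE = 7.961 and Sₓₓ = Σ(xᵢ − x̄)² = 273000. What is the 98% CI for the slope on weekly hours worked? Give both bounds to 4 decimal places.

(-0.0492, -0.0238)

SE(b₁) = √(MSE/Sₓₓ) = √(7.961/273000) = 0.00540011.
df = n − 2 = 152.
t* = t_{0.01, 152} = 2.351131.
Margin = t* × SE = 2.351131 × 0.00540011 = 0.012696.
CI: -0.0365 ± 0.012696 → (-0.0492, -0.0238).
With 98% confidence, each one-unit increase in weekly hours worked is associated with a change of between -0.0492 and -0.0238 points (1–10) in job satisfaction score.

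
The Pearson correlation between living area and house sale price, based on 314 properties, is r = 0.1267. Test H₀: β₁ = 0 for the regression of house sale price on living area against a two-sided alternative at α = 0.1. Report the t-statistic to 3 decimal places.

t = r·√(n − 2)/√(1 − r²) = 0.1267·√312/√0.983947 = 2.256.
df = n − 2 = 312.
Two-sided p ≈ 0.0248, which is < 0.1, so reject H₀.
There is evidence of a linear association between living area and house sale price.

t = 2.256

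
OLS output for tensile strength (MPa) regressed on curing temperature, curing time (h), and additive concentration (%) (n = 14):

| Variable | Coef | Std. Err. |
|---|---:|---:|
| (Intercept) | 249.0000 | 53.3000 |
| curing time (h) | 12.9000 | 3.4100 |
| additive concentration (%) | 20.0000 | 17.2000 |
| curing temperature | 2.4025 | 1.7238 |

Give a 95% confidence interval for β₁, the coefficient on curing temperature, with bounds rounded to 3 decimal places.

Read off: b = 2.4025, SE = 1.7238 for curing temperature.
df = n − k − 1 = 14 − 3 − 1 = 10.
t* = t_{0.025, 10} = 2.228139.
Margin = t* × SE = 2.228139 × 1.7238 = 3.84087.
CI: 2.4025 ± 3.84087 → (-1.438, 6.243).

(-1.438, 6.243)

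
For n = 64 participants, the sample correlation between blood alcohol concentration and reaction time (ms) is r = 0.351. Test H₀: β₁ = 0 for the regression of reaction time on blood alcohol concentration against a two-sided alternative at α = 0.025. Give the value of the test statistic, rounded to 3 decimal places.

t = 2.952

t = r·√(n − 2)/√(1 − r²) = 0.351·√62/√0.876799 = 2.952.
df = n − 2 = 62.
Two-sided p ≈ 0.0045, which is < 0.025, so reject H₀.
There is evidence of a linear association between blood alcohol concentration and reaction time.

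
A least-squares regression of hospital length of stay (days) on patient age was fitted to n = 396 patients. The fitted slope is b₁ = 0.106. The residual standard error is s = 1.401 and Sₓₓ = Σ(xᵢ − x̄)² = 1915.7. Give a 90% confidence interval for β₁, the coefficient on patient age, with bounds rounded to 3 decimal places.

SE(b₁) = s/√Sₓₓ = 1.401/√1915.7 = 0.0320092.
df = n − 2 = 394.
t* = t_{0.05, 394} = 1.64873.
Margin = t* × SE = 1.64873 × 0.0320092 = 0.05277.
CI: 0.106 ± 0.05277 → (0.053, 0.159).
With 90% confidence, each one-unit increase in patient age is associated with a change of between 0.053 and 0.159 days in hospital length of stay.

(0.053, 0.159)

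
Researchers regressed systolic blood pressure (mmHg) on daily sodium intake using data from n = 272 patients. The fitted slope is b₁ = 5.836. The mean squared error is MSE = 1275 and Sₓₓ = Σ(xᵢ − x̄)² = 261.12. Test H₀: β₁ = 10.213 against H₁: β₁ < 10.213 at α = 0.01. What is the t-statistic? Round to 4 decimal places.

t = -1.9808

SE(b₁) = √(MSE/Sₓₓ) = √(1275/261.12) = 2.20971.
t = (5.836 − 10.213) / 2.20971 = -1.9808.
df = n − 2 = 270.
One-sided p ≈ 0.0243, which is ≥ 0.01, so fail to reject H₀.
The data do not give significant evidence that the true slope on daily sodium intake is below 10.213 mmHg per unit.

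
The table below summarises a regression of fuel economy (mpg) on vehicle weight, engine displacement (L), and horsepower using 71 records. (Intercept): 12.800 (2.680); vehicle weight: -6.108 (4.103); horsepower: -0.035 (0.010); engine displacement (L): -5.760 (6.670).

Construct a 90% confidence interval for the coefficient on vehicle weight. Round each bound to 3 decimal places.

(-12.951, 0.735)

Read off: b = -6.108, SE = 4.103 for vehicle weight.
df = n − k − 1 = 71 − 3 − 1 = 67.
t* = t_{0.05, 67} = 1.667916.
Margin = t* × SE = 1.667916 × 4.103 = 6.84346.
CI: -6.108 ± 6.84346 → (-12.951, 0.735).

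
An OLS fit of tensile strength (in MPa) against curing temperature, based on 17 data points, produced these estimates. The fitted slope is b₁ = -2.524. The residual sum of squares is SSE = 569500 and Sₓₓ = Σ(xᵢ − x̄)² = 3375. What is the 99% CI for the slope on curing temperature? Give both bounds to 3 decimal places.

(-12.407, 7.359)

MSE = SSE/(n − 2) = 569500/15 = 37966.7.
SE(b₁) = √(MSE/Sₓₓ) = √(37966.7/3375) = 3.35401.
df = n − 2 = 15.
t* = t_{0.005, 15} = 2.946713.
Margin = t* × SE = 2.946713 × 3.35401 = 9.88330.
CI: -2.524 ± 9.88330 → (-12.407, 7.359).
With 99% confidence, each one-unit increase in curing temperature is associated with a change of between -12.407 and 7.359 MPa in tensile strength.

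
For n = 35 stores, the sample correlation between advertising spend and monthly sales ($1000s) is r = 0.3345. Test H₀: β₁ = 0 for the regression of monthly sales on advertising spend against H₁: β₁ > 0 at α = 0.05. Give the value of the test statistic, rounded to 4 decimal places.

t = r·√(n − 2)/√(1 − r²) = 0.3345·√33/√0.88811 = 2.0390.
df = n − 2 = 33.
One-sided p ≈ 0.0248, which is < 0.05, so reject H₀.
There is evidence of a linear association between advertising spend and monthly sales.

t = 2.0390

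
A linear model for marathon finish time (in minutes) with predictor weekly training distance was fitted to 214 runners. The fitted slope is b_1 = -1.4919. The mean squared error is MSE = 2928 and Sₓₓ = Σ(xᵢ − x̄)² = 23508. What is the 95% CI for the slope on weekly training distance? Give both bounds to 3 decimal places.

SE(b_1) = √(MSE/Sₓₓ) = √(2928/23508) = 0.352921.
df = n − 2 = 212.
t* = t_{0.025, 212} = 1.971217.
Margin = t* × SE = 1.971217 × 0.352921 = 0.69568.
CI: -1.4919 ± 0.69568 → (-2.188, -0.796).
With 95% confidence, each one-unit increase in weekly training distance is associated with a change of between -2.188 and -0.796 minutes in marathon finish time.

(-2.188, -0.796)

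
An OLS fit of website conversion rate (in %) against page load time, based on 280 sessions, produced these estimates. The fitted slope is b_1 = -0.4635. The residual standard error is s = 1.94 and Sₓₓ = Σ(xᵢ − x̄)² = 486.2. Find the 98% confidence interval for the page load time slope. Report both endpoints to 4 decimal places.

SE(b_1) = s/√Sₓₓ = 1.94/√486.2 = 0.0879821.
df = n − 2 = 278.
t* = t_{0.01, 278} = 2.339836.
Margin = t* × SE = 2.339836 × 0.0879821 = 0.205864.
CI: -0.4635 ± 0.205864 → (-0.6694, -0.2576).
With 98% confidence, each one-unit increase in page load time is associated with a change of between -0.6694 and -0.2576 % in website conversion rate.

(-0.6694, -0.2576)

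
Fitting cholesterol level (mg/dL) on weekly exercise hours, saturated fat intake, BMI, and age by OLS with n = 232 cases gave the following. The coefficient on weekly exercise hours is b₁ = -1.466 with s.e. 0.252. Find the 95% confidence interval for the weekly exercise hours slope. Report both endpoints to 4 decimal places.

(-1.9626, -0.9694)

df = n − k − 1 = 232 − 4 − 1 = 227.
t* = t_{0.025, 227} = 1.97047.
Margin = t* × SE = 1.97047 × 0.252 = 0.496558.
CI: -1.466 ± 0.496558 → (-1.9626, -0.9694).
With 95% confidence, each one-unit increase in weekly exercise hours is associated with a change of between -1.9626 and -0.9694 mg/dL in cholesterol level, holding the other predictors fixed.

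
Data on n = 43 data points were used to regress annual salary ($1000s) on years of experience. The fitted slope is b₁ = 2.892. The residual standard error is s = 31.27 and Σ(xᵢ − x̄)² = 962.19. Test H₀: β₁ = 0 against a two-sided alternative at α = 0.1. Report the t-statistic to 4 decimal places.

SE(b₁) = s/√Sₓₓ = 31.27/√962.19 = 1.00809.
t = 2.892 / 1.00809 = 2.8688.
df = n − 2 = 41.
Two-sided p ≈ 0.0065, which is < 0.1, so reject H₀.
There is evidence that years of experience is associated with annual salary.

t = 2.8688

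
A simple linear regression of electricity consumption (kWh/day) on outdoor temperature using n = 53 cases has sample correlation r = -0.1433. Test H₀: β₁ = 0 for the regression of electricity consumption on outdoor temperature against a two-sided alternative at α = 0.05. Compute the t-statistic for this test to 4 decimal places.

t = -1.0340

t = r·√(n − 2)/√(1 − r²) = -0.1433·√51/√0.979465 = -1.0340.
df = n − 2 = 51.
Two-sided p ≈ 0.3060, which is ≥ 0.05, so fail to reject H₀.
The data do not give significant evidence of a linear association between outdoor temperature and electricity consumption.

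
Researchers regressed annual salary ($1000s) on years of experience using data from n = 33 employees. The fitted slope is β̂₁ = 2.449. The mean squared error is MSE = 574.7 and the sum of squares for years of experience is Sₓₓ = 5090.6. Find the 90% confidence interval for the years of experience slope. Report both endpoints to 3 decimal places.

SE(β̂₁) = √(MSE/Sₓₓ) = √(574.7/5090.6) = 0.335998.
df = n − 2 = 31.
t* = t_{0.05, 31} = 1.695519.
Margin = t* × SE = 1.695519 × 0.335998 = 0.56969.
CI: 2.449 ± 0.56969 → (1.879, 3.019).
With 90% confidence, each one-unit increase in years of experience is associated with a change of between 1.879 and 3.019 $1000s in annual salary.

(1.879, 3.019)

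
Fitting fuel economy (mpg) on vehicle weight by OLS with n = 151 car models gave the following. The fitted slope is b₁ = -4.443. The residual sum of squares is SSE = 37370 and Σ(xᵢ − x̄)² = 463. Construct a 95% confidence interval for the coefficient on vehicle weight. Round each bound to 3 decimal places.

MSE = SSE/(n − 2) = 37370/149 = 250.805.
SE(b₁) = √(MSE/Sₓₓ) = √(250.805/463) = 0.736.
df = n − 2 = 149.
t* = t_{0.025, 149} = 1.976013.
Margin = t* × SE = 1.976013 × 0.736 = 1.45435.
CI: -4.443 ± 1.45435 → (-5.897, -2.989).
With 95% confidence, each one-unit increase in vehicle weight is associated with a change of between -5.897 and -2.989 mpg in fuel economy.

(-5.897, -2.989)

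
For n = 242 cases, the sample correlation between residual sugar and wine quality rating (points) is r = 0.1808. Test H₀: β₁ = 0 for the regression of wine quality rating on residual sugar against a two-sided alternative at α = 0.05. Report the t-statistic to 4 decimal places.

t = 2.8479

t = r·√(n − 2)/√(1 − r²) = 0.1808·√240/√0.967311 = 2.8479.
df = n − 2 = 240.
Two-sided p ≈ 0.0048, which is < 0.05, so reject H₀.
There is evidence of a linear association between residual sugar and wine quality rating.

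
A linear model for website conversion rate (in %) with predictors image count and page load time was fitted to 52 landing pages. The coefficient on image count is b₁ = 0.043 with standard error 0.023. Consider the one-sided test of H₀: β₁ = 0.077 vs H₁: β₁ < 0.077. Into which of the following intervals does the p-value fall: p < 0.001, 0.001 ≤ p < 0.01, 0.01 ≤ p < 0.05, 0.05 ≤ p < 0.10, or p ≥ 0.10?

0.05 ≤ p < 0.10

t = (0.043 − 0.077) / 0.023 = -1.478.
df = n − k − 1 = 52 − 2 − 1 = 49.
One-sided p = P(T_{49} < t) ≈ 0.0729.
So 0.05 ≤ p < 0.10.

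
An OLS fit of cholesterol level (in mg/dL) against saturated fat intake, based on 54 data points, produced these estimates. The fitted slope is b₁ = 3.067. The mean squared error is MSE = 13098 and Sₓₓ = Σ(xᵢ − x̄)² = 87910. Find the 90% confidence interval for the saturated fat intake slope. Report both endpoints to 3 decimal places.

(2.421, 3.713)

SE(b₁) = √(MSE/Sₓₓ) = √(13098/87910) = 0.385996.
df = n − 2 = 52.
t* = t_{0.05, 52} = 1.674689.
Margin = t* × SE = 1.674689 × 0.385996 = 0.64642.
CI: 3.067 ± 0.64642 → (2.421, 3.713).
With 90% confidence, each one-unit increase in saturated fat intake is associated with a change of between 2.421 and 3.713 mg/dL in cholesterol level.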